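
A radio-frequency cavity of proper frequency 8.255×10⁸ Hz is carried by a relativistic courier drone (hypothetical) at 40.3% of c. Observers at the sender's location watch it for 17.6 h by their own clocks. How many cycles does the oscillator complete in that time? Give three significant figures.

β = 0.403; γ = 1/√(1 − 0.403²) = 1/√0.8376 = 1.093
During 17.6 h of lab time, the oscillator's proper time advances by τ = Δt/γ = 17.6/1.093 = 16.11 h = 5.799×10⁴ s.
N = f × τ = 8.255×10⁸ × 5.799×10⁴ = 4.787×10¹³.

N = 4.79×10¹³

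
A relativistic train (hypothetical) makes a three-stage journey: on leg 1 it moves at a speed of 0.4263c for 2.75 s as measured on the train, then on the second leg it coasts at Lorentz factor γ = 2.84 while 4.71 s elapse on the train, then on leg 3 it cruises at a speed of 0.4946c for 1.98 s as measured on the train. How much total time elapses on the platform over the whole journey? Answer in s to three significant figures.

Δt = 18.7 s

Leg 1: γ = 1/√(1 − 0.4263²) = 1/√0.8183 = 1.105; Δt_1 = 1.105 × 2.75 = 3.040 s.
Leg 2: γ = 2.84; Δt_2 = 2.840 × 4.71 = 13.38 s.
Leg 3: γ = 1/√(1 − 0.4946²) = 1/√0.7554 = 1.151; Δt_3 = 1.151 × 1.98 = 2.278 s.
Total: 3.040 + 13.38 + 2.278 s.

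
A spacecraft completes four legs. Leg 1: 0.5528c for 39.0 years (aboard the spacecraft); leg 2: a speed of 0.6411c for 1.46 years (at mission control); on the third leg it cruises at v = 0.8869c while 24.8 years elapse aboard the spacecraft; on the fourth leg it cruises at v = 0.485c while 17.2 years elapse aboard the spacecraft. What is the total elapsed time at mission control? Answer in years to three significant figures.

Leg 1: γ = 1/√(1 − 0.5528²) = 1/√0.6944 = 1.200; Δt_1 = 1.200 × 39.0 = 46.80 years.
Leg 2: 1.46 years is already measured at mission control.
Leg 3: γ = 1/√(1 − 0.8869²) = 1/√0.2134 = 2.165; Δt_3 = 2.165 × 24.8 = 53.68 years.
Leg 4: γ = 1/√(1 − 0.485²) = 1/√0.7648 = 1.143; Δt_4 = 1.143 × 17.2 = 19.67 years.
Total: 46.80 + 1.460 + 53.68 + 19.67 years.

Δt = 122 years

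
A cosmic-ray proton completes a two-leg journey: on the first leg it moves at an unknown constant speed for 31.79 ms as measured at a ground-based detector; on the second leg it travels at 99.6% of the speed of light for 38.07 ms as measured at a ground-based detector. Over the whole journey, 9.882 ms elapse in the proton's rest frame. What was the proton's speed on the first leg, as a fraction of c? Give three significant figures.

β = 0.979

Leg 1: speed unknown; τ_1 = 31.79/γ_1.
Leg 2: β = 0.996; γ = 1/√(1 − 0.996²) = 1/√0.007984 = 11.19; τ_2 = 38.07/11.19 = 3.402 ms.
Total proper time: τ_1 + 3.402 = 9.882, so τ_1 = 9.882 − 3.402 = 6.480 ms.
γ_1 = 31.79/6.480 = 4.906; β = √(1 − 1/γ²) = √0.9584.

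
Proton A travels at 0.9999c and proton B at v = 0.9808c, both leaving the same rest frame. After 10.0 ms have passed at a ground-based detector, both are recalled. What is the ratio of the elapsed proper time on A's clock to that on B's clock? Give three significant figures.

τ_A/τ_B = 0.0725

A: γ = 1/√(1 − 0.9999²) = 1/√2.000×10⁻⁴ = 70.71. B: γ = 1/√(1 − 0.9808²) = 1/√0.03803 = 5.128.
τ_A/τ_B = γ_B/γ_A = 5.128/70.71 = 0.07252, so τ_A/τ_B = 0.07252.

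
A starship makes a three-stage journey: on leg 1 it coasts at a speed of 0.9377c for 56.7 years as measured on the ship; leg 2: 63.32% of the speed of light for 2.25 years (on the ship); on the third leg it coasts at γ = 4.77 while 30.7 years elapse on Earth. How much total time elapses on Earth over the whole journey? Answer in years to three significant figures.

Leg 1: γ = 1/√(1 − 0.9377²) = 1/√0.1207 = 2.878; Δt_1 = 2.878 × 56.7 = 163.2 years.
Leg 2: β = 0.6332; γ = 1/√(1 − 0.6332²) = 1/√0.5991 = 1.292; Δt_2 = 1.292 × 2.25 = 2.907 years.
Leg 3: 30.7 years is already measured on Earth.
Total: 163.2 + 2.907 + 30.70 years.

Δt = 197 years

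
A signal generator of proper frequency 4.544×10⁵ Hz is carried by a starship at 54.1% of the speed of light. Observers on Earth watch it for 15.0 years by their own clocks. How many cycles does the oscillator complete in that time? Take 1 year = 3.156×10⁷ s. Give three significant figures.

β = 0.541; γ = 1/√(1 − 0.541²) = 1/√0.7073 = 1.189
During 15.0 years of lab time, the oscillator's proper time advances by τ = Δt/γ = 15.0/1.189 = 12.62 years = 3.981×10⁸ s.
N = f × τ = 4.544×10⁵ × 3.981×10⁸ = 1.809×10¹⁴.

N = 1.81×10¹⁴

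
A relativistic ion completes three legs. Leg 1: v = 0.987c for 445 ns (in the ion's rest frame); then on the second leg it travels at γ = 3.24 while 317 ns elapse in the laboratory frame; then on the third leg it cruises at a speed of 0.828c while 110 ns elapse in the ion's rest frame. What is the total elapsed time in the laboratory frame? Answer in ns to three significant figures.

Leg 1: γ = 1/√(1 − 0.987²) = 1/√0.02583 = 6.222; Δt_1 = 6.222 × 445 = 2769 ns.
Leg 2: 317 ns is already measured in the laboratory frame.
Leg 3: γ = 1/√(1 − 0.828²) = 1/√0.3144 = 1.783; Δt_3 = 1.783 × 110 = 196.2 ns.
Total: 2769 + 317.0 + 196.2 ns.

Δt = 3280 ns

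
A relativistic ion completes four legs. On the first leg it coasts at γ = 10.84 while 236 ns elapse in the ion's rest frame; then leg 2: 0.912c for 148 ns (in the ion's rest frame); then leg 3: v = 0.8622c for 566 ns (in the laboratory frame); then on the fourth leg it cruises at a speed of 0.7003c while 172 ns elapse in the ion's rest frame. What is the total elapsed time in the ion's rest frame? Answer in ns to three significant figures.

Leg 1: 236 ns is already measured in the ion's rest frame.
Leg 2: 148 ns is already measured in the ion's rest frame.
Leg 3: γ = 1/√(1 − 0.8622²) = 1/√0.2566 = 1.974; τ_3 = 566/1.974 = 286.7 ns.
Leg 4: 172 ns is already measured in the ion's rest frame.
Total: 236.0 + 148.0 + 286.7 + 172.0 ns.

τ = 843 ns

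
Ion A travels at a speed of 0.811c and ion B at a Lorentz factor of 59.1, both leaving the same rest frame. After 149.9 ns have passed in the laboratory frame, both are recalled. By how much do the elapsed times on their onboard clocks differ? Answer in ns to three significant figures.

|τ_A − τ_B| = 85.2 ns

A: γ = 1/√(1 − 0.811²) = 1/√0.3423 = 1.709; τ_A = 149.9/1.709 = 87.70 ns.
B: γ = 59.1; τ_B = 149.9/59.10 = 2.536 ns.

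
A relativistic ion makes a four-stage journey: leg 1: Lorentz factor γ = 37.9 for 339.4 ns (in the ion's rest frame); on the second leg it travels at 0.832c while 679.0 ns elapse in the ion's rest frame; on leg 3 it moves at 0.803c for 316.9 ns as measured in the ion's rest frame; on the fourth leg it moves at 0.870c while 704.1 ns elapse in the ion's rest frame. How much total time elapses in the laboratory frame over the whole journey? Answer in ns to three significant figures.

Δt = 1.60×10⁴ ns

Leg 1: γ = 37.9; Δt_1 = 37.90 × 339.4 = 1.286×10⁴ ns.
Leg 2: γ = 1/√(1 − 0.832²) = 1/√0.3078 = 1.803; Δt_2 = 1.803 × 679.0 = 1224 ns.
Leg 3: γ = 1/√(1 − 0.803²) = 1/√0.3552 = 1.678; Δt_3 = 1.678 × 316.9 = 531.7 ns.
Leg 4: γ = 1/√(1 − 0.870²) = 1/√0.2431 = 2.028; Δt_4 = 2.028 × 704.1 = 1428 ns.
Total: 1.286×10⁴ + 1224 + 531.7 + 1428 ns.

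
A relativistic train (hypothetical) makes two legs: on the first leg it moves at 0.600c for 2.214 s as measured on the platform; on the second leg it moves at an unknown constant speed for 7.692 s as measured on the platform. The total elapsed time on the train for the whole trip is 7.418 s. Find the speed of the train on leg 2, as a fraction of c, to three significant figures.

β = 0.679

Leg 1: γ = 1/√(1 − 0.600²) = 5/4 = 1.250; τ_1 = 2.214/1.250 = 1.771 s.
Leg 2: speed unknown; τ_2 = 7.692/γ_2.
Total proper time: 1.771 + τ_2 = 7.418, so τ_2 = 7.418 − 1.771 = 5.647 s.
γ_2 = 7.692/5.647 = 1.362; β = √(1 − 1/γ²) = √0.4611.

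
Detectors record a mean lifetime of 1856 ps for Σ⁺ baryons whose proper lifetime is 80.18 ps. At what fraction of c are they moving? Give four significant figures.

v = 0.9991c

γ = Δt/τ₀ = 1856/80.18 = 23.15
β = √(1 − 1/γ²) = √(1 − 0.001866) = √0.9981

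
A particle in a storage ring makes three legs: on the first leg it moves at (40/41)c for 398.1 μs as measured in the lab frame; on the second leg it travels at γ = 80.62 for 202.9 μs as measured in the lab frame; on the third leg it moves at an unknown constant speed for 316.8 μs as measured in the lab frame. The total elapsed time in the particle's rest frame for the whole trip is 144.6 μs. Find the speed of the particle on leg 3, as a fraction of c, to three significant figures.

Leg 1: γ = 1/√(1 − (40/41)²) = 41/9 ≈ 4.556; τ_1 = 398.1/4.556 = 87.39 μs.
Leg 2: γ = 80.62; τ_2 = 202.9/80.62 = 2.517 μs.
Leg 3: speed unknown; τ_3 = 316.8/γ_3.
Total proper time: 87.39 + 2.517 + τ_3 = 144.6, so τ_3 = 144.6 − 89.90 = 54.70 μs.
γ_3 = 316.8/54.70 = 5.792; β = √(1 − 1/γ²) = √0.9702.

β = 0.985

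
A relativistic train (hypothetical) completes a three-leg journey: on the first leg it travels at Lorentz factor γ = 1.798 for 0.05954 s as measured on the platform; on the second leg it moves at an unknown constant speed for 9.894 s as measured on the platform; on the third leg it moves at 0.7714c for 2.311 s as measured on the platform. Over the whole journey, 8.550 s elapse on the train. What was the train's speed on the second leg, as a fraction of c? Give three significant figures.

β = 0.702

Leg 1: γ = 1.798; τ_1 = 0.05954/1.798 = 0.03311 s.
Leg 2: speed unknown; τ_2 = 9.894/γ_2.
Leg 3: γ = 1/√(1 − 0.7714²) = 1/√0.4049 = 1.571; τ_3 = 2.311/1.571 = 1.471 s.
Total proper time: 0.03311 + τ_2 + 1.471 = 8.550, so τ_2 = 8.550 − 1.504 = 7.046 s.
γ_2 = 9.894/7.046 = 1.404; β = √(1 − 1/γ²) = √0.4928.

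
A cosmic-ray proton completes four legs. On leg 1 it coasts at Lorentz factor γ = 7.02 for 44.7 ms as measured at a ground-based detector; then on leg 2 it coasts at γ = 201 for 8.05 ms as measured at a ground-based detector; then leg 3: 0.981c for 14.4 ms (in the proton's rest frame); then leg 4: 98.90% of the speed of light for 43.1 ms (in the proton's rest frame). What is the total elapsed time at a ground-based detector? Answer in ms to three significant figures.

Δt = 418 ms

Leg 1: 44.7 ms is already measured at a ground-based detector.
Leg 2: 8.05 ms is already measured at a ground-based detector.
Leg 3: γ = 1/√(1 − 0.981²) = 1/√0.03764 = 5.154; Δt_3 = 5.154 × 14.4 = 74.22 ms.
Leg 4: β = 0.9890; γ = 1/√(1 − 0.9890²) = 1/√0.02188 = 6.761; Δt_4 = 6.761 × 43.1 = 291.4 ms.
Total: 44.70 + 8.050 + 74.22 + 291.4 ms.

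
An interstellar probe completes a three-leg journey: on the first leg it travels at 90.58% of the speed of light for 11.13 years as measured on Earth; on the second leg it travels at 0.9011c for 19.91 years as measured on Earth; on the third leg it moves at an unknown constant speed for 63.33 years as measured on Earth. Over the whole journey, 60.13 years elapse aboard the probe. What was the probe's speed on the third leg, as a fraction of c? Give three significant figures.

Leg 1: β = 0.9058; γ = 1/√(1 − 0.9058²) = 1/√0.1795 = 2.360; τ_1 = 11.13/2.360 = 4.716 years.
Leg 2: γ = 1/√(1 − 0.9011²) = 1/√0.1880 = 2.306; τ_2 = 19.91/2.306 = 8.633 years.
Leg 3: speed unknown; τ_3 = 63.33/γ_3.
Total proper time: 4.716 + 8.633 + τ_3 = 60.13, so τ_3 = 60.13 − 13.35 = 46.78 years.
γ_3 = 63.33/46.78 = 1.354; β = √(1 − 1/γ²) = √0.4543.

β = 0.674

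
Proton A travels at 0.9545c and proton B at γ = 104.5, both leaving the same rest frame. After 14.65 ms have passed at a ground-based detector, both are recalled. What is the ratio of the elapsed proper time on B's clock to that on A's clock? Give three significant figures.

τ_B/τ_A = 0.0321

A: γ = 1/√(1 − 0.9545²) = 1/√0.08893 = 3.353. B: γ = 104.5.
τ_A/τ_B = γ_B/γ_A = 104.5/3.353 = 31.16, so τ_B/τ_A = 0.03209.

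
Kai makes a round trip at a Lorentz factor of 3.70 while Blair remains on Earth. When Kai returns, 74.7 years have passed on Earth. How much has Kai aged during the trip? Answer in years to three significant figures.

τ = 20.2 years

γ = 3.70
Kai's clock measures proper time along the trip: τ = Δt/γ = 74.7/3.700 years.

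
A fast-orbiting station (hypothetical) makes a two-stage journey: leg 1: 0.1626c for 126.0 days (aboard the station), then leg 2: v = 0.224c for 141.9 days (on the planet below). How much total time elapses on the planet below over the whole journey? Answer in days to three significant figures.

Δt = 270 days

Leg 1: γ = 1/√(1 − 0.1626²) = 1/√0.9736 = 1.013; Δt_1 = 1.013 × 126.0 = 127.7 days.
Leg 2: 141.9 days is already measured on the planet below.
Total: 127.7 + 141.9 days.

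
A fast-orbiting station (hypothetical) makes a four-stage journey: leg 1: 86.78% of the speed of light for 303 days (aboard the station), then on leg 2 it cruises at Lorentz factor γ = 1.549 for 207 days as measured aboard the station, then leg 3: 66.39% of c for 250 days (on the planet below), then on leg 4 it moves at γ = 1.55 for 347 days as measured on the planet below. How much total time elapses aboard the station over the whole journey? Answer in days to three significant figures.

Leg 1: 303 days is already measured aboard the station.
Leg 2: 207 days is already measured aboard the station.
Leg 3: β = 0.6639; γ = 1/√(1 − 0.6639²) = 1/√0.5592 = 1.337; τ_3 = 250/1.337 = 187.0 days.
Leg 4: γ = 1.55; τ_4 = 347/1.550 = 223.9 days.
Total: 303.0 + 207.0 + 187.0 + 223.9 days.

τ = 921 days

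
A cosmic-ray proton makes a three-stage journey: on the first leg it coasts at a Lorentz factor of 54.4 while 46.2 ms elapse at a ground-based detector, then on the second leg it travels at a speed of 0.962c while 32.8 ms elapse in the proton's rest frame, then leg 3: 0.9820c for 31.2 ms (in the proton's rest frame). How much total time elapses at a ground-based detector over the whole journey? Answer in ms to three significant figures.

Δt = 332 ms

Leg 1: 46.2 ms is already measured at a ground-based detector.
Leg 2: γ = 1/√(1 − 0.962²) = 1/√0.07456 = 3.662; Δt_2 = 3.662 × 32.8 = 120.1 ms.
Leg 3: γ = 1/√(1 − 0.9820²) = 1/√0.03568 = 5.294; Δt_3 = 5.294 × 31.2 = 165.2 ms.
Total: 46.20 + 120.1 + 165.2 ms.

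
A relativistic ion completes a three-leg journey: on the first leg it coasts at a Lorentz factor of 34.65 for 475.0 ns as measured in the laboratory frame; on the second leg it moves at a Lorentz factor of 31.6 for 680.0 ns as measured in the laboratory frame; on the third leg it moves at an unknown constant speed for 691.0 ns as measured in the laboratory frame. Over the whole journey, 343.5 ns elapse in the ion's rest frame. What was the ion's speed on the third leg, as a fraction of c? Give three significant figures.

Leg 1: γ = 34.65; τ_1 = 475.0/34.65 = 13.71 ns.
Leg 2: γ = 31.6; τ_2 = 680.0/31.60 = 21.52 ns.
Leg 3: speed unknown; τ_3 = 691.0/γ_3.
Total proper time: 13.71 + 21.52 + τ_3 = 343.5, so τ_3 = 343.5 − 35.23 = 308.3 ns.
γ_3 = 691.0/308.3 = 2.242; β = √(1 − 1/γ²) = √0.8010.

β = 0.895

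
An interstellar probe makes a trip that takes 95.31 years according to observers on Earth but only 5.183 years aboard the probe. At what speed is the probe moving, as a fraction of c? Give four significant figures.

The proper time is measured aboard the probe (both events occur at the probe's location); Δt is measured on Earth. γ = Δt/τ = 95.31/5.183 = 18.39.
β = √(1 − 1/γ²) = √(1 − 0.002957) = √0.9970

β = 0.9985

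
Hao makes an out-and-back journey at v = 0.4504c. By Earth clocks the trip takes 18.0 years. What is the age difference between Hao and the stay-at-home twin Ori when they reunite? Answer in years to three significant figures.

γ = 1/√(1 − 0.4504²) = 1/√0.7971 = 1.120
Hao's elapsed proper time: τ = 18.0/1.120 = 16.07 years.
Age gap = Δt − τ = 18.0 − 16.07 years.

Δt − τ = 1.93 years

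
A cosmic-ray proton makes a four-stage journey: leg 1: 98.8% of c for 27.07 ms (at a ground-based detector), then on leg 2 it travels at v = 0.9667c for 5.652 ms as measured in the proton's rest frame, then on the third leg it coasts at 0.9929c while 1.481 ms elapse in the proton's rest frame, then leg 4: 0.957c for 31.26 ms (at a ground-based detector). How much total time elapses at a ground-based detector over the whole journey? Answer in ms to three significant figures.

Leg 1: 27.07 ms is already measured at a ground-based detector.
Leg 2: γ = 1/√(1 − 0.9667²) = 1/√0.06549 = 3.908; Δt_2 = 3.908 × 5.652 = 22.09 ms.
Leg 3: γ = 1/√(1 − 0.9929²) = 1/√0.01415 = 8.407; Δt_3 = 8.407 × 1.481 = 12.45 ms.
Leg 4: 31.26 ms is already measured at a ground-based detector.
Total: 27.07 + 22.09 + 12.45 + 31.26 ms.

Δt = 92.9 ms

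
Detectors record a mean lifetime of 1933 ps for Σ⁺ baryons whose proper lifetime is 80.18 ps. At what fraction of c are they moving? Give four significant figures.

γ = Δt/τ₀ = 1933/80.18 = 24.11
β = √(1 − 1/γ²) = √(1 − 0.001721) = √0.9983

v = 0.9991c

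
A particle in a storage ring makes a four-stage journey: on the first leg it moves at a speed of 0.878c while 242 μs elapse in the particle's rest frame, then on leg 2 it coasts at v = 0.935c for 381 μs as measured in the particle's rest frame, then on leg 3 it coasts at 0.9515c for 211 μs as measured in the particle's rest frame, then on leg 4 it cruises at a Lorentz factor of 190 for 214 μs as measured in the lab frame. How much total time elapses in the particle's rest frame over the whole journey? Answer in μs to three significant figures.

Leg 1: 242 μs is already measured in the particle's rest frame.
Leg 2: 381 μs is already measured in the particle's rest frame.
Leg 3: 211 μs is already measured in the particle's rest frame.
Leg 4: γ = 190; τ_4 = 214/190.0 = 1.126 μs.
Total: 242.0 + 381.0 + 211.0 + 1.126 μs.

τ = 835 μs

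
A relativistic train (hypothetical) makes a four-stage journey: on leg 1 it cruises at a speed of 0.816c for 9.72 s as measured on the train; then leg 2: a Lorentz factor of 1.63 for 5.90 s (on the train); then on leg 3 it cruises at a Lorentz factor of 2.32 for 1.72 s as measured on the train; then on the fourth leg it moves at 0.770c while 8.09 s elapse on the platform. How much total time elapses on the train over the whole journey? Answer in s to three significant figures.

τ = 22.5 s

Leg 1: 9.72 s is already measured on the train.
Leg 2: 5.90 s is already measured on the train.
Leg 3: 1.72 s is already measured on the train.
Leg 4: γ = 1/√(1 − 0.770²) = 1/√0.4071 = 1.567; τ_4 = 8.09/1.567 = 5.162 s.
Total: 9.720 + 5.900 + 1.720 + 5.162 s.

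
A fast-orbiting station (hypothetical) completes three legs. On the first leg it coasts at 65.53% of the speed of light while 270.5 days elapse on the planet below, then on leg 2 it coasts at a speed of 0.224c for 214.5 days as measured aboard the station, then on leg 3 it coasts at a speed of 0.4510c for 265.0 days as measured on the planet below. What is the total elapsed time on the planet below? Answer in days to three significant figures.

Leg 1: 270.5 days is already measured on the planet below.
Leg 2: γ = 1/√(1 − 0.224²) = 1/√0.9498 = 1.026; Δt_2 = 1.026 × 214.5 = 220.1 days.
Leg 3: 265.0 days is already measured on the planet below.
Total: 270.5 + 220.1 + 265.0 days.

Δt = 756 days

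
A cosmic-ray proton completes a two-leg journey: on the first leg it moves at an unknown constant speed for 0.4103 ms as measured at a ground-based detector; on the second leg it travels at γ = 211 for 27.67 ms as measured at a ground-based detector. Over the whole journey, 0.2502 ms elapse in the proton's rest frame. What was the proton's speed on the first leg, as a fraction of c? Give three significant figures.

Leg 1: speed unknown; τ_1 = 0.4103/γ_1.
Leg 2: γ = 211; τ_2 = 27.67/211.0 = 0.1311 ms.
Total proper time: τ_1 + 0.1311 = 0.2502, so τ_1 = 0.2502 − 0.1311 = 0.1191 ms.
γ_1 = 0.4103/0.1191 = 3.446; β = √(1 − 1/γ²) = √0.9158.

β = 0.957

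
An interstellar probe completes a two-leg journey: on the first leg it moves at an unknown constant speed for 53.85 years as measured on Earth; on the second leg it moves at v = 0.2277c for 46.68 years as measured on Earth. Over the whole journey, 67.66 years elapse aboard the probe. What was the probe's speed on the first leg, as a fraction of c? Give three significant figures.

β = 0.911

Leg 1: speed unknown; τ_1 = 53.85/γ_1.
Leg 2: γ = 1/√(1 − 0.2277²) = 1/√0.9482 = 1.027; τ_2 = 46.68/1.027 = 45.45 years.
Total proper time: τ_1 + 45.45 = 67.66, so τ_1 = 67.66 − 45.45 = 22.21 years.
γ_1 = 53.85/22.21 = 2.425; β = √(1 − 1/γ²) = √0.8299.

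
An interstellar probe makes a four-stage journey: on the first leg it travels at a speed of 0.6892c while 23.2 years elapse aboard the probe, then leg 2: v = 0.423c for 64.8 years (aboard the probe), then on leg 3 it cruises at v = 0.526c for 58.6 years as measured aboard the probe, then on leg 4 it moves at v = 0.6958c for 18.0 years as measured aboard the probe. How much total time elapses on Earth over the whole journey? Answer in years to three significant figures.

Leg 1: γ = 1/√(1 − 0.6892²) = 1/√0.5250 = 1.380; Δt_1 = 1.380 × 23.2 = 32.02 years.
Leg 2: γ = 1/√(1 − 0.423²) = 1/√0.8211 = 1.104; Δt_2 = 1.104 × 64.8 = 71.51 years.
Leg 3: γ = 1/√(1 − 0.526²) = 1/√0.7233 = 1.176; Δt_3 = 1.176 × 58.6 = 68.90 years.
Leg 4: γ = 1/√(1 − 0.6958²) = 1/√0.5159 = 1.392; Δt_4 = 1.392 × 18.0 = 25.06 years.
Total: 32.02 + 71.51 + 68.90 + 25.06 years.

Δt = 197 years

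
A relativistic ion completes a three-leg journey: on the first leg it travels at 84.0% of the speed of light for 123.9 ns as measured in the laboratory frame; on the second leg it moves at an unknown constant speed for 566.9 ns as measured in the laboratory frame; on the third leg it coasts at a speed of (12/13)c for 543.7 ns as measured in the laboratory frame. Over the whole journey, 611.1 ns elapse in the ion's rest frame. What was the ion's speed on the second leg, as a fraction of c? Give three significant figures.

Leg 1: β = 0.840; γ = 1/√(1 − 0.840²) = 1/√0.2944 = 1.843; τ_1 = 123.9/1.843 = 67.23 ns.
Leg 2: speed unknown; τ_2 = 566.9/γ_2.
Leg 3: γ = 1/√(1 − (12/13)²) = 13/5 = 2.600; τ_3 = 543.7/2.600 = 209.1 ns.
Total proper time: 67.23 + τ_2 + 209.1 = 611.1, so τ_2 = 611.1 − 276.3 = 334.8 ns.
γ_2 = 566.9/334.8 = 1.693; β = √(1 − 1/γ²) = √0.6513.

β = 0.807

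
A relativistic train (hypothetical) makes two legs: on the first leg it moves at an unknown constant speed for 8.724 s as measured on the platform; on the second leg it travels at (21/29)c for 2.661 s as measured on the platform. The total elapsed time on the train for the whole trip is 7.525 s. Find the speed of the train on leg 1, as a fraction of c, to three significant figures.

β = 0.758

Leg 1: speed unknown; τ_1 = 8.724/γ_1.
Leg 2: γ = 1/√(1 − (21/29)²) = 29/20 = 1.450; τ_2 = 2.661/1.450 = 1.835 s.
Total proper time: τ_1 + 1.835 = 7.525, so τ_1 = 7.525 − 1.835 = 5.690 s.
γ_1 = 8.724/5.690 = 1.533; β = √(1 − 1/γ²) = √0.5746.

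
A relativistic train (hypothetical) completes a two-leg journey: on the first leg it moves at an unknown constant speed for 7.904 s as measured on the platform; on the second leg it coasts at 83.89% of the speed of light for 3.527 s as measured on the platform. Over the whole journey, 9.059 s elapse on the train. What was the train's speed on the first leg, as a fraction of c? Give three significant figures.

Leg 1: speed unknown; τ_1 = 7.904/γ_1.
Leg 2: β = 0.8389; γ = 1/√(1 − 0.8389²) = 1/√0.2962 = 1.837; τ_2 = 3.527/1.837 = 1.920 s.
Total proper time: τ_1 + 1.920 = 9.059, so τ_1 = 9.059 − 1.920 = 7.139 s.
γ_1 = 7.904/7.139 = 1.107; β = √(1 − 1/γ²) = √0.1841.

β = 0.429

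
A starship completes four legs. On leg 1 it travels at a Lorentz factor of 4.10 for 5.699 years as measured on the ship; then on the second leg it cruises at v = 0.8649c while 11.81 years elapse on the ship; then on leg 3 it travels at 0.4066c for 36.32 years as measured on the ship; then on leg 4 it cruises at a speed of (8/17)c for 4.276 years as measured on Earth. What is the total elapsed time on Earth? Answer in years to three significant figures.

Leg 1: γ = 4.10; Δt_1 = 4.100 × 5.699 = 23.37 years.
Leg 2: γ = 1/√(1 − 0.8649²) = 1/√0.2519 = 1.992; Δt_2 = 1.992 × 11.81 = 23.53 years.
Leg 3: γ = 1/√(1 − 0.4066²) = 1/√0.8347 = 1.095; Δt_3 = 1.095 × 36.32 = 39.75 years.
Leg 4: 4.276 years is already measured on Earth.
Total: 23.37 + 23.53 + 39.75 + 4.276 years.

Δt = 90.9 years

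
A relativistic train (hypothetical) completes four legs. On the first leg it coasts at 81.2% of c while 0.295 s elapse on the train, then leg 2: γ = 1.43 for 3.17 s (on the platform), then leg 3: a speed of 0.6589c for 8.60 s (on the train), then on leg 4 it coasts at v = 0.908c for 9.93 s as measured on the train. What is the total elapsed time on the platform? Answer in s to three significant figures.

Δt = 38.8 s

Leg 1: β = 0.812; γ = 1/√(1 − 0.812²) = 1/√0.3407 = 1.713; Δt_1 = 1.713 × 0.295 = 0.5054 s.
Leg 2: 3.17 s is already measured on the platform.
Leg 3: γ = 1/√(1 − 0.6589²) = 1/√0.5659 = 1.329; Δt_3 = 1.329 × 8.60 = 11.43 s.
Leg 4: γ = 1/√(1 − 0.908²) = 1/√0.1755 = 2.387; Δt_4 = 2.387 × 9.93 = 23.70 s.
Total: 0.5054 + 3.170 + 11.43 + 23.70 s.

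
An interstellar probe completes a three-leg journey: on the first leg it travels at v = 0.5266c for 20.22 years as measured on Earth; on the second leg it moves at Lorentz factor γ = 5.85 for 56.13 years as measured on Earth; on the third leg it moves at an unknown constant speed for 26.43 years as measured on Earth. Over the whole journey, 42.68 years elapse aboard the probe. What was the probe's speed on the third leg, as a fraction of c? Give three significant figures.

β = 0.799

Leg 1: γ = 1/√(1 − 0.5266²) = 1/√0.7227 = 1.176; τ_1 = 20.22/1.176 = 17.19 years.
Leg 2: γ = 5.85; τ_2 = 56.13/5.850 = 9.595 years.
Leg 3: speed unknown; τ_3 = 26.43/γ_3.
Total proper time: 17.19 + 9.595 + τ_3 = 42.68, so τ_3 = 42.68 − 26.78 = 15.90 years.
γ_3 = 26.43/15.90 = 1.663; β = √(1 − 1/γ²) = √0.6383.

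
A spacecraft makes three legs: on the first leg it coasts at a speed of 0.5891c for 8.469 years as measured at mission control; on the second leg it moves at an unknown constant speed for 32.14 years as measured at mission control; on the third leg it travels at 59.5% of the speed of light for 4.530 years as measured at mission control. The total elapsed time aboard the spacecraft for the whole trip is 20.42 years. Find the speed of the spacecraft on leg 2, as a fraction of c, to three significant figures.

Leg 1: γ = 1/√(1 − 0.5891²) = 1/√0.6530 = 1.238; τ_1 = 8.469/1.238 = 6.843 years.
Leg 2: speed unknown; τ_2 = 32.14/γ_2.
Leg 3: β = 0.595; γ = 1/√(1 − 0.595²) = 1/√0.6460 = 1.244; τ_3 = 4.530/1.244 = 3.641 years.
Total proper time: 6.843 + τ_2 + 3.641 = 20.42, so τ_2 = 20.42 − 10.48 = 9.936 years.
γ_2 = 32.14/9.936 = 3.235; β = √(1 − 1/γ²) = √0.9044.

β = 0.951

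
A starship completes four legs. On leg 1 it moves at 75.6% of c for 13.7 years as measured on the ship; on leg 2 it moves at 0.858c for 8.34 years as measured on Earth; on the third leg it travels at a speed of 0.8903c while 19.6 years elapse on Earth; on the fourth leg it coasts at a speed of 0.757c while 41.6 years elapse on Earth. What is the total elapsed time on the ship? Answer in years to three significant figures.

τ = 54.1 years

Leg 1: 13.7 years is already measured on the ship.
Leg 2: γ = 1/√(1 − 0.858²) = 1/√0.2638 = 1.947; τ_2 = 8.34/1.947 = 4.284 years.
Leg 3: γ = 1/√(1 − 0.8903²) = 1/√0.2074 = 2.196; τ_3 = 19.6/2.196 = 8.925 years.
Leg 4: γ = 1/√(1 − 0.757²) = 1/√0.4270 = 1.530; τ_4 = 41.6/1.530 = 27.18 years.
Total: 13.70 + 4.284 + 8.925 + 27.18 years.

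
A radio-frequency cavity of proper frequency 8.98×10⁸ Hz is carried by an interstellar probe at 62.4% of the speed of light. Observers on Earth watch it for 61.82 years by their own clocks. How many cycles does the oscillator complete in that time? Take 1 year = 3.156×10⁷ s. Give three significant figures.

β = 0.624; γ = 1/√(1 − 0.624²) = 1/√0.6106 = 1.280
During 61.82 years of lab time, the oscillator's proper time advances by τ = Δt/γ = 61.82/1.280 = 48.31 years = 1.525×10⁹ s.
N = f × τ = 8.98×10⁸ × 1.525×10⁹ = 1.369×10¹⁸.

N = 1.37×10¹⁸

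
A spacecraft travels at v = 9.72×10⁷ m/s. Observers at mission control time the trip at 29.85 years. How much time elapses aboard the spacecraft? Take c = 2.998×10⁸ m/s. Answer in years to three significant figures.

τ = 28.2 years

β = 9.72×10⁷/2.998×10⁸ = 0.3242; γ = 1/√(1 − 0.3242²) = 1.057
The interval measured at mission control is the dilated one; the clock aboard the spacecraft measures the proper time τ = Δt/γ = 29.85/1.057 years.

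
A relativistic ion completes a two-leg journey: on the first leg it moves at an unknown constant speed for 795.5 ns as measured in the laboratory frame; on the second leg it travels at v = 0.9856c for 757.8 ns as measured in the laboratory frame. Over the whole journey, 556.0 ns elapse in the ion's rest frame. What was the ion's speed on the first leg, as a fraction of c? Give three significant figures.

β = 0.843

Leg 1: speed unknown; τ_1 = 795.5/γ_1.
Leg 2: γ = 1/√(1 − 0.9856²) = 1/√0.02859 = 5.914; τ_2 = 757.8/5.914 = 128.1 ns.
Total proper time: τ_1 + 128.1 = 556.0, so τ_1 = 556.0 − 128.1 = 427.9 ns.
γ_1 = 795.5/427.9 = 1.859; β = √(1 − 1/γ²) = √0.7107.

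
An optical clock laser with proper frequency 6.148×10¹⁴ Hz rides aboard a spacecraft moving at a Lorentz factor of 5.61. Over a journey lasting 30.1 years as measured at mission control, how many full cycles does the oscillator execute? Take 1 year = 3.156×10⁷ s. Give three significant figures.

γ = 5.61
The oscillator's own cycle count is N = f × τ where τ is the proper time aboard the spacecraft. τ = Δt/γ = 30.1/5.610 = 5.365 years = 1.693×10⁸ s.
N = 6.148×10¹⁴ × 1.693×10⁸ = 1.041×10²³.

N = 1.04×10²³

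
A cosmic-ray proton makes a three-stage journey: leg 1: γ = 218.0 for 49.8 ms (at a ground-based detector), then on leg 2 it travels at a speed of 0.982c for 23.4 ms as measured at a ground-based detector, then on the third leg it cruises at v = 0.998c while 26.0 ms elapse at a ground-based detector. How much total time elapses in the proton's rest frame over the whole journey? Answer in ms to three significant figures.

Leg 1: γ = 218.0; τ_1 = 49.8/218.0 = 0.2284 ms.
Leg 2: γ = 1/√(1 − 0.982²) = 1/√0.03568 = 5.294; τ_2 = 23.4/5.294 = 4.420 ms.
Leg 3: γ = 1/√(1 − 0.998²) = 1/√0.003996 = 15.82; τ_3 = 26.0/15.82 = 1.644 ms.
Total: 0.2284 + 4.420 + 1.644 ms.

τ = 6.29 ms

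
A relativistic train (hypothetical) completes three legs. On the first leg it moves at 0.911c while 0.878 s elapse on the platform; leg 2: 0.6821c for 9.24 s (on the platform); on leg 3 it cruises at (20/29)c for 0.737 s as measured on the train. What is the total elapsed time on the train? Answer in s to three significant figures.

τ = 7.86 s

Leg 1: γ = 1/√(1 − 0.911²) = 1/√0.1701 = 2.425; τ_1 = 0.878/2.425 = 0.3621 s.
Leg 2: γ = 1/√(1 − 0.6821²) = 1/√0.5347 = 1.368; τ_2 = 9.24/1.368 = 6.757 s.
Leg 3: 0.737 s is already measured on the train.
Total: 0.3621 + 6.757 + 0.7370 s.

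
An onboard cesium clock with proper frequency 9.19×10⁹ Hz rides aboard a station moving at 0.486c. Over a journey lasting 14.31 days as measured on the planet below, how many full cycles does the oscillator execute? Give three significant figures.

N = 9.93×10¹⁵

γ = 1/√(1 − 0.486²) = 1/√0.7638 = 1.144
The oscillator's own cycle count is N = f × τ where τ is the proper time aboard the station. τ = Δt/γ = 14.31/1.144 = 12.51 days = 1.081×10⁶ s.
N = 9.19×10⁹ × 1.081×10⁶ = 9.930×10¹⁵.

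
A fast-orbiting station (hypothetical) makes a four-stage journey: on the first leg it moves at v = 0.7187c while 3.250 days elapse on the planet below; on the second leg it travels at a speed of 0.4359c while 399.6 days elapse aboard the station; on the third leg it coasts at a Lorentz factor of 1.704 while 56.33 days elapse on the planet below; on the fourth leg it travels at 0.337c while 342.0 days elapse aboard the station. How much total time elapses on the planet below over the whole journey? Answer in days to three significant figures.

Leg 1: 3.250 days is already measured on the planet below.
Leg 2: γ = 1/√(1 − 0.4359²) = 1/√0.8100 = 1.111; Δt_2 = 1.111 × 399.6 = 444.0 days.
Leg 3: 56.33 days is already measured on the planet below.
Leg 4: γ = 1/√(1 − 0.337²) = 1/√0.8864 = 1.062; Δt_4 = 1.062 × 342.0 = 363.2 days.
Total: 3.250 + 444.0 + 56.33 + 363.2 days.

Δt = 867 days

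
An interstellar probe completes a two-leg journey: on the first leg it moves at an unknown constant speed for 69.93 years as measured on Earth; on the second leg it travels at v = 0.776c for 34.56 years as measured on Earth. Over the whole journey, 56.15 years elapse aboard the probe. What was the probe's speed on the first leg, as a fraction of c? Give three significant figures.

β = 0.871

Leg 1: speed unknown; τ_1 = 69.93/γ_1.
Leg 2: γ = 1/√(1 − 0.776²) = 1/√0.3978 = 1.585; τ_2 = 34.56/1.585 = 21.80 years.
Total proper time: τ_1 + 21.80 = 56.15, so τ_1 = 56.15 − 21.80 = 34.35 years.
γ_1 = 69.93/34.35 = 2.036; β = √(1 − 1/γ²) = √0.7587.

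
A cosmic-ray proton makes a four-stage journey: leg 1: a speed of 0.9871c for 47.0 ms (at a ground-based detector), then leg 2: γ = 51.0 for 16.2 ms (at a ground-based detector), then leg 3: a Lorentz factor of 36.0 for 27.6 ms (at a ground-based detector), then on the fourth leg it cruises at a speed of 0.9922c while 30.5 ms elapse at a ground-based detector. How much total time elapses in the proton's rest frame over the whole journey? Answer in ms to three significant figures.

τ = 12.4 ms

Leg 1: γ = 1/√(1 − 0.9871²) = 1/√0.02563 = 6.246; τ_1 = 47.0/6.246 = 7.525 ms.
Leg 2: γ = 51.0; τ_2 = 16.2/51.00 = 0.3176 ms.
Leg 3: γ = 36.0; τ_3 = 27.6/36.00 = 0.7667 ms.
Leg 4: γ = 1/√(1 − 0.9922²) = 1/√0.01554 = 8.022; τ_4 = 30.5/8.022 = 3.802 ms.
Total: 7.525 + 0.3176 + 0.7667 + 3.802 ms.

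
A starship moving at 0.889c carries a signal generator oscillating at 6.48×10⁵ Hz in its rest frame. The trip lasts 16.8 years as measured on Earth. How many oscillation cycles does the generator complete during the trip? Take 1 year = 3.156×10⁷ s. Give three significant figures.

N = 1.57×10¹⁴

γ = 1/√(1 − 0.889²) = 1/√0.2097 = 2.184
The oscillator's own cycle count is N = f × τ where τ is the proper time on the ship. τ = Δt/γ = 16.8/2.184 = 7.693 years = 2.428×10⁸ s.
N = 6.48×10⁵ × 2.428×10⁸ = 1.573×10¹⁴.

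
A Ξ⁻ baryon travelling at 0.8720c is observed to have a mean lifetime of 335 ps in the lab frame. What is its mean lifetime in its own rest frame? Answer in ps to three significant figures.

γ = 1/√(1 − 0.8720²) = 1/√0.2396 = 2.043
The lab-frame lifetime is the dilated interval; the proper lifetime is τ₀ = Δt/γ = 335/2.043 ps.

τ₀ = 164 ps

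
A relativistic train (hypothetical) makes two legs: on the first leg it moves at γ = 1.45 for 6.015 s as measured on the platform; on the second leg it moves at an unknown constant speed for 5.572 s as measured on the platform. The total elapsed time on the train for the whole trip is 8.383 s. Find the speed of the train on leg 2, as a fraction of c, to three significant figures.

Leg 1: γ = 1.45; τ_1 = 6.015/1.450 = 4.148 s.
Leg 2: speed unknown; τ_2 = 5.572/γ_2.
Total proper time: 4.148 + τ_2 = 8.383, so τ_2 = 8.383 − 4.148 = 4.235 s.
γ_2 = 5.572/4.235 = 1.316; β = √(1 − 1/γ²) = √0.4224.

β = 0.650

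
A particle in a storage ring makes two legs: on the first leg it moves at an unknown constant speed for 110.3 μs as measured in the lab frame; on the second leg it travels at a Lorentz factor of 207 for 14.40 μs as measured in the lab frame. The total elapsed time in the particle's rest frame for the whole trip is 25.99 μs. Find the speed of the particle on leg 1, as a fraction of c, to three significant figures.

Leg 1: speed unknown; τ_1 = 110.3/γ_1.
Leg 2: γ = 207; τ_2 = 14.40/207.0 = 0.06957 μs.
Total proper time: τ_1 + 0.06957 = 25.99, so τ_1 = 25.99 − 0.06957 = 25.92 μs.
γ_1 = 110.3/25.92 = 4.255; β = √(1 − 1/γ²) = √0.9448.

β = 0.972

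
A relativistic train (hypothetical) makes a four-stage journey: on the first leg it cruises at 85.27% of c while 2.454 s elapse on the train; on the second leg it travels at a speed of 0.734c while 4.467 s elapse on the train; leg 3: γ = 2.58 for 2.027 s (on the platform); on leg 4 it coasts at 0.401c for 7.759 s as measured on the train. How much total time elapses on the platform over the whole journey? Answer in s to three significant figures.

Δt = 21.8 s

Leg 1: β = 0.8527; γ = 1/√(1 − 0.8527²) = 1/√0.2729 = 1.914; Δt_1 = 1.914 × 2.454 = 4.698 s.
Leg 2: γ = 1/√(1 − 0.734²) = 1/√0.4612 = 1.472; Δt_2 = 1.472 × 4.467 = 6.577 s.
Leg 3: 2.027 s is already measured on the platform.
Leg 4: γ = 1/√(1 − 0.401²) = 1/√0.8392 = 1.092; Δt_4 = 1.092 × 7.759 = 8.470 s.
Total: 4.698 + 6.577 + 2.027 + 8.470 s.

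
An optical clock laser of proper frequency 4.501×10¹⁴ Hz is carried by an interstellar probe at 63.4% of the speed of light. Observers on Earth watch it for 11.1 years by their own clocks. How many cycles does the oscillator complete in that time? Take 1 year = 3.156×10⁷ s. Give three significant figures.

N = 1.22×10²³

β = 0.634; γ = 1/√(1 − 0.634²) = 1/√0.5980 = 1.293
During 11.1 years of lab time, the oscillator's proper time advances by τ = Δt/γ = 11.1/1.293 = 8.584 years = 2.709×10⁸ s.
N = f × τ = 4.501×10¹⁴ × 2.709×10⁸ = 1.219×10²³.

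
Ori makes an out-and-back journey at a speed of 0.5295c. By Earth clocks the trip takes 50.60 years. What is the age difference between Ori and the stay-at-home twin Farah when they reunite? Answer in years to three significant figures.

Δt − τ = 7.68 years

γ = 1/√(1 − 0.5295²) = 1/√0.7196 = 1.179
Ori's elapsed proper time: τ = 50.60/1.179 = 42.92 years.
Age gap = Δt − τ = 50.60 − 42.92 years.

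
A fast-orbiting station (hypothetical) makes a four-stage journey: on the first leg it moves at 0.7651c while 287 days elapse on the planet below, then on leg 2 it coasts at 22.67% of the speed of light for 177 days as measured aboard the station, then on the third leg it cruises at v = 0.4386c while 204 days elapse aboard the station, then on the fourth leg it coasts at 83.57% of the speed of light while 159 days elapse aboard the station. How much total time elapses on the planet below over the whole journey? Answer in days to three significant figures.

Δt = 985 days

Leg 1: 287 days is already measured on the planet below.
Leg 2: β = 0.2267; γ = 1/√(1 − 0.2267²) = 1/√0.9486 = 1.027; Δt_2 = 1.027 × 177 = 181.7 days.
Leg 3: γ = 1/√(1 − 0.4386²) = 1/√0.8076 = 1.113; Δt_3 = 1.113 × 204 = 227.0 days.
Leg 4: β = 0.8357; γ = 1/√(1 − 0.8357²) = 1/√0.3016 = 1.821; Δt_4 = 1.821 × 159 = 289.5 days.
Total: 287.0 + 181.7 + 227.0 + 289.5 days.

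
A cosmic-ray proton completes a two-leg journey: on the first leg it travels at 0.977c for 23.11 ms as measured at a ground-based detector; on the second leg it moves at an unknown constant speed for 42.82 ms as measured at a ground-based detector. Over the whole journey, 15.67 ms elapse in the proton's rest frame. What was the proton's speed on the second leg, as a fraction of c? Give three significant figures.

Leg 1: γ = 1/√(1 − 0.977²) = 1/√0.04547 = 4.690; τ_1 = 23.11/4.690 = 4.928 ms.
Leg 2: speed unknown; τ_2 = 42.82/γ_2.
Total proper time: 4.928 + τ_2 = 15.67, so τ_2 = 15.67 − 4.928 = 10.74 ms.
γ_2 = 42.82/10.74 = 3.986; β = √(1 − 1/γ²) = √0.9371.

β = 0.968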